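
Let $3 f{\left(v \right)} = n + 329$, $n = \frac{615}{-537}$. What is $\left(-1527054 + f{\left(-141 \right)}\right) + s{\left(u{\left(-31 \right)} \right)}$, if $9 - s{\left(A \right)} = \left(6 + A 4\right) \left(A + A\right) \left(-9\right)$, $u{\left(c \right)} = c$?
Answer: $- \frac{261535417}{179} \approx -1.4611 \cdot 10^{6}$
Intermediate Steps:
$n = - \frac{205}{179}$ ($n = 615 \left(- \frac{1}{537}\right) = - \frac{205}{179} \approx -1.1453$)
$f{\left(v \right)} = \frac{19562}{179}$ ($f{\left(v \right)} = \frac{- \frac{205}{179} + 329}{3} = \frac{1}{3} \cdot \frac{58686}{179} = \frac{19562}{179}$)
$s{\left(A \right)} = 9 + 18 A \left(6 + 4 A\right)$ ($s{\left(A \right)} = 9 - \left(6 + A 4\right) \left(A + A\right) \left(-9\right) = 9 - \left(6 + 4 A\right) 2 A \left(-9\right) = 9 - 2 A \left(6 + 4 A\right) \left(-9\right) = 9 - - 18 A \left(6 + 4 A\right) = 9 + 18 A \left(6 + 4 A\right)$)
$\left(-1527054 + f{\left(-141 \right)}\right) + s{\left(u{\left(-31 \right)} \right)} = \left(-1527054 + \frac{19562}{179}\right) + \left(9 + 72 \left(-31\right)^{2} + 108 \left(-31\right)\right) = - \frac{273323104}{179} + \left(9 + 72 \cdot 961 - 3348\right) = - \frac{273323104}{179} + \left(9 + 69192 - 3348\right) = - \frac{273323104}{179} + 65853 = - \frac{261535417}{179}$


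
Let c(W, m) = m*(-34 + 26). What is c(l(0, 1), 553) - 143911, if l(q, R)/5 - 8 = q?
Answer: -148335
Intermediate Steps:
l(q, R) = 40 + 5*q
c(W, m) = -8*m (c(W, m) = m*(-8) = -8*m)
c(l(0, 1), 553) - 143911 = -8*553 - 143911 = -4424 - 143911 = -148335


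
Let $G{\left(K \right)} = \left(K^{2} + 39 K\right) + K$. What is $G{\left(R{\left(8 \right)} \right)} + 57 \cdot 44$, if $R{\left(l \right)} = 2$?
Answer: $2592$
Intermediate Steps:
$G{\left(K \right)} = K^{2} + 40 K$
$G{\left(R{\left(8 \right)} \right)} + 57 \cdot 44 = 2 \left(40 + 2\right) + 57 \cdot 44 = 2 \cdot 42 + 2508 = 84 + 2508 = 2592$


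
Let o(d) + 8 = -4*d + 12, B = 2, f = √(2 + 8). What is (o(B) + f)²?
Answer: (4 - √10)² ≈ 0.70178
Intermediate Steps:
f = √10 ≈ 3.1623
o(d) = 4 - 4*d (o(d) = -8 + (-4*d + 12) = -8 + (12 - 4*d) = 4 - 4*d)
(o(B) + f)² = ((4 - 4*2) + √10)² = ((4 - 8) + √10)² = (-4 + √10)²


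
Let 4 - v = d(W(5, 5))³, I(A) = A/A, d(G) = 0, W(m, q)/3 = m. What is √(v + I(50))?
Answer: √5 ≈ 2.2361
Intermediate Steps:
W(m, q) = 3*m
I(A) = 1
v = 4 (v = 4 - 1*0³ = 4 - 1*0 = 4 + 0 = 4)
√(v + I(50)) = √(4 + 1) = √5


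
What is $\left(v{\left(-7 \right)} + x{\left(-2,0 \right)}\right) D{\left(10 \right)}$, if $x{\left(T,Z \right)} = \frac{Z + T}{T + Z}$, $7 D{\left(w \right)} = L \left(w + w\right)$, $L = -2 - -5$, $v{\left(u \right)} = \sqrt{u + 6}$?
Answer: $\frac{60}{7} + \frac{60 i}{7} \approx 8.5714 + 8.5714 i$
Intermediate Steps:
$v{\left(u \right)} = \sqrt{6 + u}$
$L = 3$ ($L = -2 + 5 = 3$)
$D{\left(w \right)} = \frac{6 w}{7}$ ($D{\left(w \right)} = \frac{3 \left(w + w\right)}{7} = \frac{3 \cdot 2 w}{7} = \frac{6 w}{7}$)
$x{\left(T,Z \right)} = 1$ ($x{\left(T,Z \right)} = \frac{T + Z}{T + Z} = 1$)
$\left(v{\left(-7 \right)} + x{\left(-2,0 \right)}\right) D{\left(10 \right)} = \left(\sqrt{6 - 7} + 1\right) \frac{6}{7} \cdot 10 = \left(\sqrt{-1} + 1\right) \frac{60}{7} = \left(i + 1\right) \frac{60}{7} = \left(1 + i\right) \frac{60}{7} = \frac{60}{7} + \frac{60 i}{7}$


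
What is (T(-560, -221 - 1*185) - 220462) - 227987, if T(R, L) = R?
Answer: -449009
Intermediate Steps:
(T(-560, -221 - 1*185) - 220462) - 227987 = (-560 - 220462) - 227987 = -221022 - 227987 = -449009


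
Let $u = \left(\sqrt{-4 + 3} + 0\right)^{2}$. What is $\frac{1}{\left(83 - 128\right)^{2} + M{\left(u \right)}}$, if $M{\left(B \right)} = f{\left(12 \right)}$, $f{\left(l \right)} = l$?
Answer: $\frac{1}{2037} \approx 0.00049092$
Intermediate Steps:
$u = -1$ ($u = \left(\sqrt{-1} + 0\right)^{2} = \left(i + 0\right)^{2} = i^{2} = -1$)
$M{\left(B \right)} = 12$
$\frac{1}{\left(83 - 128\right)^{2} + M{\left(u \right)}} = \frac{1}{\left(83 - 128\right)^{2} + 12} = \frac{1}{\left(-45\right)^{2} + 12} = \frac{1}{2025 + 12} = \frac{1}{2037}$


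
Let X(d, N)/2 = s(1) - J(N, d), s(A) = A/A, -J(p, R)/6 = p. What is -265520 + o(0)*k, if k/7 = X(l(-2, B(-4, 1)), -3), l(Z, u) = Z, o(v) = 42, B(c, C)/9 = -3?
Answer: -275516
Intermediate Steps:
B(c, C) = -27 (B(c, C) = 9*(-3) = -27)
J(p, R) = -6*p
s(A) = 1
X(d, N) = 2 + 12*N (X(d, N) = 2*(1 - (-6)*N) = 2*(1 + 6*N) = 2 + 12*N)
k = -238 (k = 7*(2 + 12*(-3)) = 7*(2 - 36) = 7*(-34) = -238)
-265520 + o(0)*k = -265520 + 42*(-238) = -265520 - 9996 = -275516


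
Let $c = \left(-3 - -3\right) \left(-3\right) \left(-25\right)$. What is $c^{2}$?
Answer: $0$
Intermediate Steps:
$c = 0$ ($c = \left(-3 + 3\right) \left(-3\right) \left(-25\right) = 0 \left(-3\right) \left(-25\right) = 0 \left(-25\right) = 0$)
$c^{2} = 0^{2} = 0$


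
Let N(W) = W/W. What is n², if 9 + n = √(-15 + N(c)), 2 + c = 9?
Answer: (9 - I*√14)² ≈ 67.0 - 67.35*I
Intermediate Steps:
c = 7 (c = -2 + 9 = 7)
N(W) = 1
n = -9 + I*√14 (n = -9 + √(-15 + 1) = -9 + √(-14) = -9 + I*√14 ≈ -9.0 + 3.7417*I)
n² = (-9 + I*√14)²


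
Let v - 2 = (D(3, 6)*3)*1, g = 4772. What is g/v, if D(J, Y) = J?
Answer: 4772/11 ≈ 433.82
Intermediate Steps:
v = 11 (v = 2 + (3*3)*1 = 2 + 9*1 = 2 + 9 = 11)
g/v = 4772/11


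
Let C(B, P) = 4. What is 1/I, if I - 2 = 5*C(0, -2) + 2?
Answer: 1/24 ≈ 0.041667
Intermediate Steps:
I = 24 (I = 2 + (5*4 + 2) = 2 + (20 + 2) = 2 + 22 = 24)
1/I = 1/24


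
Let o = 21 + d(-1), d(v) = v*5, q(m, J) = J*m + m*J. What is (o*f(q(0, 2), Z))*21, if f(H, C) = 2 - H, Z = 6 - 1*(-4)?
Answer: 672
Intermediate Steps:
q(m, J) = 2*J*m (q(m, J) = J*m + J*m = 2*J*m)
Z = 10 (Z = 6 + 4 = 10)
d(v) = 5*v
o = 16 (o = 21 + 5*(-1) = 21 - 5 = 16)
(o*f(q(0, 2), Z))*21 = (16*(2 - 2*2*0))*21 = (16*(2 - 1*0))*21 = (16*(2 + 0))*21 = (16*2)*21 = 32*21 = 672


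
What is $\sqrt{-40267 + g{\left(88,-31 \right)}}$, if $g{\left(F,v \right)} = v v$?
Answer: $i \sqrt{39306} \approx 198.26 i$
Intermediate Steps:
$g{\left(F,v \right)} = v^{2}$
$\sqrt{-40267 + g{\left(88,-31 \right)}} = \sqrt{-40267 + \left(-31\right)^{2}} = \sqrt{-40267 + 961} = \sqrt{-39306} = i \sqrt{39306}$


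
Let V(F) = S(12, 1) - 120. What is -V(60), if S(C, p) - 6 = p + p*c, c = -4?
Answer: 117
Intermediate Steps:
S(C, p) = 6 - 3*p (S(C, p) = 6 + (p + p*(-4)) = 6 + (p - 4*p) = 6 - 3*p)
V(F) = -117 (V(F) = (6 - 3*1) - 120 = (6 - 3) - 120 = 3 - 120 = -117)
-V(60) = -1*(-117) = 117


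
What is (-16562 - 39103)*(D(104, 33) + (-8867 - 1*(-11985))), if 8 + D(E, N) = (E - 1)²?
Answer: -763668135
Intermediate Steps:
D(E, N) = -8 + (-1 + E)² (D(E, N) = -8 + (E - 1)² = -8 + (-1 + E)²)
(-16562 - 39103)*(D(104, 33) + (-8867 - 1*(-11985))) = (-16562 - 39103)*((-8 + (-1 + 104)²) + (-8867 - 1*(-11985))) = -55665*((-8 + 103²) + (-8867 + 11985)) = -55665*((-8 + 10609) + 3118) = -55665*(10601 + 3118) = -55665*13719 = -763668135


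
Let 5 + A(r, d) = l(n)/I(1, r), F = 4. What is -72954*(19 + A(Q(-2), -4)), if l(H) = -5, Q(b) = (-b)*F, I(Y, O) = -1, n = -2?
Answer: -1386126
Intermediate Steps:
Q(b) = -4*b (Q(b) = -b*4 = -4*b)
A(r, d) = 0 (A(r, d) = -5 - 5/(-1) = -5 - 5*(-1) = -5 + 5 = 0)
-72954*(19 + A(Q(-2), -4)) = -72954*(19 + 0) = -72954*19 = -3474*399 = -1386126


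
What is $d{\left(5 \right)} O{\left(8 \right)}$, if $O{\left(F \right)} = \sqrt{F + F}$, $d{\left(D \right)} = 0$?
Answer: $0$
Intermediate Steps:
$O{\left(F \right)} = \sqrt{2} \sqrt{F}$ ($O{\left(F \right)} = \sqrt{2 F} = \sqrt{2} \sqrt{F}$)
$d{\left(5 \right)} O{\left(8 \right)} = 0 \sqrt{2} \sqrt{8} = 0 \sqrt{2} \cdot 2 \sqrt{2} = 0 \cdot 4 = 0$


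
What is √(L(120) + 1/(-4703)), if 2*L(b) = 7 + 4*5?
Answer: √1194364474/9406 ≈ 3.6742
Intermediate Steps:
L(b) = 27/2 (L(b) = (7 + 4*5)/2 = (7 + 20)/2 = (½)*27 = 27/2)
√(L(120) + 1/(-4703)) = √(27/2 + 1/(-4703)) = √(27/2 - 1/4703) = √(126979/9406) = √1194364474/9406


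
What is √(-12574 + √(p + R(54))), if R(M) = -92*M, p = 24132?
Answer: √(-12574 + 2*√4791) ≈ 111.51*I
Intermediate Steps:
√(-12574 + √(p + R(54))) = √(-12574 + √(24132 - 92*54)) = √(-12574 + √(24132 - 4968)) = √(-12574 + √19164) = √(-12574 + 2*√4791)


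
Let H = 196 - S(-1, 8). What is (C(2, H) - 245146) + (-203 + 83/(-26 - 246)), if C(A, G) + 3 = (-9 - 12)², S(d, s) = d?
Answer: -66615875/272 ≈ -2.4491e+5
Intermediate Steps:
H = 197 (H = 196 - 1*(-1) = 196 + 1 = 197)
C(A, G) = 438 (C(A, G) = -3 + (-9 - 12)² = -3 + (-21)² = -3 + 441 = 438)
(C(2, H) - 245146) + (-203 + 83/(-26 - 246)) = (438 - 245146) + (-203 + 83/(-26 - 246)) = -244708 + (-203 + 83/(-272)) = -244708 + (-203 + 83*(-1/272)) = -244708 + (-203 - 83/272) = -244708 - 55299/272 = -66615875/272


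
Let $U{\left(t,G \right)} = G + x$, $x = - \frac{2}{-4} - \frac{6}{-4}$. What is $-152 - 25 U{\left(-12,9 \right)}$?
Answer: $-427$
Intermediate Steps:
$x = 2$ ($x = \left(-2\right) \left(- \frac{1}{4}\right) - - \frac{3}{2} = \frac{1}{2} + \frac{3}{2} = 2$)
$U{\left(t,G \right)} = 2 + G$ ($U{\left(t,G \right)} = G + 2 = 2 + G$)
$-152 - 25 U{\left(-12,9 \right)} = -152 - 25 \left(2 + 9\right) = -152 - 275 = -427$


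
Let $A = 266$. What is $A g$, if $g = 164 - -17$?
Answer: $48146$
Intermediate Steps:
$g = 181$ ($g = 164 + 17 = 181$)
$A g = 266 \cdot 181 = 48146$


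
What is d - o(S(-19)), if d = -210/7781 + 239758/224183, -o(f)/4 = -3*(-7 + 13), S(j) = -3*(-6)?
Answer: -123776011888/1744367923 ≈ -70.958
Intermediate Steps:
S(j) = 18
o(f) = 72 (o(f) = -(-12)*(-7 + 13) = -(-12)*6 = -4*(-18) = 72)
d = 1818478568/1744367923 (d = -210*1/7781 + 239758*(1/224183) = -210/7781 + 239758/224183 = 1818478568/1744367923 ≈ 1.0425)
d - o(S(-19)) = 1818478568/1744367923 - 1*72 = 1818478568/1744367923 - 72 = -123776011888/1744367923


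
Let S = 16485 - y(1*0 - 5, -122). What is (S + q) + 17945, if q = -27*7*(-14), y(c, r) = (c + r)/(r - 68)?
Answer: 7044313/190 ≈ 37075.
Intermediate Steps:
y(c, r) = (c + r)/(-68 + r)
q = 2646 (q = -189*(-14) = 2646)
S = 3132023/190 (S = 16485 - ((1*0 - 5) - 122)/(-68 - 122) = 16485 - ((0 - 5) - 122)/(-190) = 16485 - (-1)*(-5 - 122)/190 = 16485 - (-1)*(-127)/190 = 16485 - 1*127/190 = 16485 - 127/190 = 3132023/190 ≈ 16484.)
(S + q) + 17945 = (3132023/190 + 2646) + 17945 = 3634763/190 + 17945 = 7044313/190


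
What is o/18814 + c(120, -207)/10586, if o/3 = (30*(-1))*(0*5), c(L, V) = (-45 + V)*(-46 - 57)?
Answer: 12978/5293 ≈ 2.4519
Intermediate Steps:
c(L, V) = 4635 - 103*V (c(L, V) = (-45 + V)*(-103) = 4635 - 103*V)
o = 0 (o = 3*((30*(-1))*(0*5)) = 3*(-30*0) = 3*0 = 0)
o/18814 + c(120, -207)/10586 = 0/18814 + (4635 - 103*(-207))/10586 = 0*(1/18814) + (4635 + 21321)*(1/10586) = 0 + 25956*(1/10586) = 0 + 12978/5293 = 12978/5293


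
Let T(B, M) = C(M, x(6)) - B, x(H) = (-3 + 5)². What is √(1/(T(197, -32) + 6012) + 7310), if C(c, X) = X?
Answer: √467905801/253 ≈ 85.499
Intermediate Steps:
x(H) = 4 (x(H) = 2² = 4)
T(B, M) = 4 - B
√(1/(T(197, -32) + 6012) + 7310) = √(1/((4 - 1*197) + 6012) + 7310) = √(1/((4 - 197) + 6012) + 7310) = √(1/(-193 + 6012) + 7310) = √(1/5819 + 7310) = √(42536891/5819) = √467905801/253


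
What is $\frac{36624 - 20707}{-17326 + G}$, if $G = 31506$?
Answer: $\frac{15917}{14180} \approx 1.1225$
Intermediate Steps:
$\frac{36624 - 20707}{-17326 + G} = \frac{36624 - 20707}{-17326 + 31506} = \frac{15917}{14180}$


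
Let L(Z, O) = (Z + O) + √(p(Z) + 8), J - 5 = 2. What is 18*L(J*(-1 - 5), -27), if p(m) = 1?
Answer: -1188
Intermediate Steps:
J = 7 (J = 5 + 2 = 7)
L(Z, O) = 3 + O + Z (L(Z, O) = (Z + O) + √(1 + 8) = (O + Z) + √9 = (O + Z) + 3 = 3 + O + Z)
18*L(J*(-1 - 5), -27) = 18*(3 - 27 + 7*(-1 - 5)) = 18*(3 - 27 + 7*(-6)) = 18*(3 - 27 - 42) = 18*(-66) = -1188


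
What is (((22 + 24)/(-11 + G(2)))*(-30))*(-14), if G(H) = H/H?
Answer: -1932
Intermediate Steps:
G(H) = 1
(((22 + 24)/(-11 + G(2)))*(-30))*(-14) = (((22 + 24)/(-11 + 1))*(-30))*(-14) = ((46/(-10))*(-30))*(-14) = ((46*(-⅒))*(-30))*(-14) = -23/5*(-30)*(-14) = 138*(-14) = -1932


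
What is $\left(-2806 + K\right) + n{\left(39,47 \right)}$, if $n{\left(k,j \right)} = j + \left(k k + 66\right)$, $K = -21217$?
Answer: $-22389$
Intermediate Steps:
$n{\left(k,j \right)} = 66 + j + k^{2}$ ($n{\left(k,j \right)} = j + \left(k^{2} + 66\right) = j + \left(66 + k^{2}\right) = 66 + j + k^{2}$)
$\left(-2806 + K\right) + n{\left(39,47 \right)} = \left(-2806 - 21217\right) + \left(66 + 47 + 39^{2}\right) = -24023 + \left(66 + 47 + 1521\right) = -24023 + 1634 = -22389$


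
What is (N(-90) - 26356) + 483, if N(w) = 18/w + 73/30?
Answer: -776123/30 ≈ -25871.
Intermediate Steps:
N(w) = 73/30 + 18/w (N(w) = 18/w + 73*(1/30) = 18/w + 73/30 = 73/30 + 18/w)
(N(-90) - 26356) + 483 = ((73/30 + 18/(-90)) - 26356) + 483 = ((73/30 + 18*(-1/90)) - 26356) + 483 = ((73/30 - ⅕) - 26356) + 483 = (67/30 - 26356) + 483 = -790613/30 + 483 = -776123/30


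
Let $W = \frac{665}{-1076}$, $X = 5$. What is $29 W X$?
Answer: $- \frac{96425}{1076} \approx -89.614$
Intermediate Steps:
$W = - \frac{665}{1076}$ ($W = 665 \left(- \frac{1}{1076}\right) = - \frac{665}{1076} \approx -0.61803$)
$29 W X = 29 \left(- \frac{665}{1076}\right) 5 = \left(- \frac{19285}{1076}\right) 5 = - \frac{96425}{1076}$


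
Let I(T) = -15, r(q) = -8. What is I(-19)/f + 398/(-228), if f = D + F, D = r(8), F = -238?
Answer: -3937/2337 ≈ -1.6846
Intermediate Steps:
D = -8
f = -246 (f = -8 - 238 = -246)
I(-19)/f + 398/(-228) = -15/(-246) + 398/(-228) = -15*(-1/246) + 398*(-1/228) = 5/82 - 199/114 = -3937/2337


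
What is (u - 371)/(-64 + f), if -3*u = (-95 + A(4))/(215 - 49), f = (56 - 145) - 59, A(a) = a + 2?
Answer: 184669/105576 ≈ 1.7492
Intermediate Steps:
A(a) = 2 + a
f = -148 (f = -89 - 59 = -148)
u = 89/498 (u = -(-95 + (2 + 4))/(3*(215 - 49)) = -(-95 + 6)/(3*166) = -(-89)/(3*166) = -⅓*(-89/166) = 89/498 ≈ 0.17871)
(u - 371)/(-64 + f) = (89/498 - 371)/(-64 - 148) = -184669/498/(-212) = -184669/498*(-1/212) = 184669/105576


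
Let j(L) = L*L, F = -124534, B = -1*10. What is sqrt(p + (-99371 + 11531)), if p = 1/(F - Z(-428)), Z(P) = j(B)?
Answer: 37*I*sqrt(996694234346)/124634 ≈ 296.38*I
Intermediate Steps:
B = -10
j(L) = L**2
Z(P) = 100 (Z(P) = (-10)**2 = 100)
p = -1/124634 (p = 1/(-124534 - 1*100) = 1/(-124534 - 100) = 1/(-124634) = -1/124634 ≈ -8.0235e-6)
sqrt(p + (-99371 + 11531)) = sqrt(-1/124634 + (-99371 + 11531)) = sqrt(-1/124634 - 87840) = sqrt(-10947850561/124634) = 37*I*sqrt(996694234346)/124634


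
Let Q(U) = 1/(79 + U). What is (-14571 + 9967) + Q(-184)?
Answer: -483421/105 ≈ -4604.0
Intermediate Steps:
(-14571 + 9967) + Q(-184) = (-14571 + 9967) + 1/(79 - 184) = -4604 + 1/(-105) = -4604 - 1/105 = -483421/105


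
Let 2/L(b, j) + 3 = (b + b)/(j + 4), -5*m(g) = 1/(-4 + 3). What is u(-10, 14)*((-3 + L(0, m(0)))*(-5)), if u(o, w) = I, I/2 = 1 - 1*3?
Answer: -220/3 ≈ -73.333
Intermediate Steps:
m(g) = ⅕ (m(g) = -1/(5*(-4 + 3)) = -⅕/(-1) = -⅕*(-1) = ⅕)
I = -4 (I = 2*(1 - 1*3) = 2*(1 - 3) = 2*(-2) = -4)
L(b, j) = 2/(-3 + 2*b/(4 + j)) (L(b, j) = 2/(-3 + (b + b)/(j + 4)) = 2/(-3 + (2*b)/(4 + j)) = 2/(-3 + 2*b/(4 + j)))
u(o, w) = -4
u(-10, 14)*((-3 + L(0, m(0)))*(-5)) = -4*(-3 + 2*(4 + ⅕)/(-12 - 3*⅕ + 2*0))*(-5) = -4*(-3 + 2*(21/5)/(-12 - ⅗ + 0))*(-5) = -4*(-3 + 2*(21/5)/(-63/5))*(-5) = -4*(-3 + 2*(-5/63)*(21/5))*(-5) = -4*(-3 - ⅔)*(-5) = -(-44)*(-5)/3 = -4*55/3 = -220/3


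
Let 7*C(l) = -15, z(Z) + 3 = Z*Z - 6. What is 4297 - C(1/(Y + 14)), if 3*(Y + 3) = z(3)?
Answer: 30094/7 ≈ 4299.1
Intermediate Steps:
z(Z) = -9 + Z² (z(Z) = -3 + (Z*Z - 6) = -3 + (Z² - 6) = -3 + (-6 + Z²) = -9 + Z²)
Y = -3 (Y = -3 + (-9 + 3²)/3 = -3 + (-9 + 9)/3 = -3 + (⅓)*0 = -3 + 0 = -3)
C(l) = -15/7 (C(l) = (⅐)*(-15) = -15/7)
4297 - C(1/(Y + 14)) = 4297 - 1*(-15/7) = 4297 + 15/7 = 30094/7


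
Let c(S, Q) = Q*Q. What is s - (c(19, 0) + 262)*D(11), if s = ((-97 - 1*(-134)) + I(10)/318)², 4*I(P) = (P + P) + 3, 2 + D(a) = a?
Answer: -1598020703/1617984 ≈ -987.66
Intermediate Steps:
c(S, Q) = Q²
D(a) = -2 + a
I(P) = ¾ + P/2 (I(P) = ((P + P) + 3)/4 = (2*P + 3)/4 = (3 + 2*P)/4 = ¾ + P/2)
s = 2217185569/1617984 (s = ((-97 - 1*(-134)) + (¾ + (½)*10)/318)² = ((-97 + 134) + (¾ + 5)*(1/318))² = (37 + (23/4)*(1/318))² = (37 + 23/1272)² = (47087/1272)² = 2217185569/1617984 ≈ 1370.3)
s - (c(19, 0) + 262)*D(11) = 2217185569/1617984 - (0² + 262)*(-2 + 11) = 2217185569/1617984 - (0 + 262)*9 = 2217185569/1617984 - 262*9 = 2217185569/1617984 - 1*2358 = 2217185569/1617984 - 2358 = -1598020703/1617984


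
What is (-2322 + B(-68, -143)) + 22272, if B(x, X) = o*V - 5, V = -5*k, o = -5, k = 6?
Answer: 20095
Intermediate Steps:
V = -30 (V = -5*6 = -30)
B(x, X) = 145 (B(x, X) = -5*(-30) - 5 = 150 - 5 = 145)
(-2322 + B(-68, -143)) + 22272 = (-2322 + 145) + 22272 = -2177 + 22272 = 20095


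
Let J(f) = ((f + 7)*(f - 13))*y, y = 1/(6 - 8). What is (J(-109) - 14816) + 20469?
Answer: -569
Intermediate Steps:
y = -½ (y = 1/(-2) = -½ ≈ -0.50000)
J(f) = -(-13 + f)*(7 + f)/2 (J(f) = ((f + 7)*(f - 13))*(-½) = ((7 + f)*(-13 + f))*(-½) = ((-13 + f)*(7 + f))*(-½) = -(-13 + f)*(7 + f)/2)
(J(-109) - 14816) + 20469 = ((91/2 + 3*(-109) - ½*(-109)²) - 14816) + 20469 = ((91/2 - 327 - ½*11881) - 14816) + 20469 = ((91/2 - 327 - 11881/2) - 14816) + 20469 = (-6222 - 14816) + 20469 = -21038 + 20469 = -569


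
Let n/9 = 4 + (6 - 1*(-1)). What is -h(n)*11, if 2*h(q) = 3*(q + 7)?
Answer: -1749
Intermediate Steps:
n = 99 (n = 9*(4 + (6 - 1*(-1))) = 9*(4 + (6 + 1)) = 9*(4 + 7) = 9*11 = 99)
h(q) = 21/2 + 3*q/2 (h(q) = (3*(q + 7))/2 = (3*(7 + q))/2 = (21 + 3*q)/2 = 21/2 + 3*q/2)
-h(n)*11 = -(21/2 + (3/2)*99)*11 = -(21/2 + 297/2)*11 = -1*159*11 = -159*11 = -1749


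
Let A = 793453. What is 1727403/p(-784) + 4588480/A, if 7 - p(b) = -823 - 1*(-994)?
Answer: -1369860581839/130126292 ≈ -10527.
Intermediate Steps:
p(b) = -164 (p(b) = 7 - (-823 - 1*(-994)) = 7 - (-823 + 994) = 7 - 1*171 = 7 - 171 = -164)
1727403/p(-784) + 4588480/A = 1727403/(-164) + 4588480/793453 = 1727403*(-1/164) + 4588480*(1/793453) = -1727403/164 + 4588480/793453 = -1369860581839/130126292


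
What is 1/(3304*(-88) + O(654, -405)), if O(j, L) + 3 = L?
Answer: -1/291160 ≈ -3.4345e-6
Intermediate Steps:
O(j, L) = -3 + L
1/(3304*(-88) + O(654, -405)) = 1/(3304*(-88) + (-3 - 405)) = 1/(-290752 - 408) = 1/(-291160) = -1/291160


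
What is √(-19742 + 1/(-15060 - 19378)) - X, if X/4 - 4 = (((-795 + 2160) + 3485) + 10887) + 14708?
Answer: -121796 + I*√23413535146686/34438 ≈ -1.218e+5 + 140.51*I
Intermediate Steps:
X = 121796 (X = 16 + 4*((((-795 + 2160) + 3485) + 10887) + 14708) = 16 + 4*(((1365 + 3485) + 10887) + 14708) = 16 + 4*((4850 + 10887) + 14708) = 16 + 4*(15737 + 14708) = 16 + 4*30445 = 16 + 121780 = 121796)
√(-19742 + 1/(-15060 - 19378)) - X = √(-19742 + 1/(-15060 - 19378)) - 1*121796 = √(-19742 + 1/(-34438)) - 121796 = √(-19742 - 1/34438) - 121796 = √(-679874997/34438) - 121796 = I*√23413535146686/34438 - 121796 = -121796 + I*√23413535146686/34438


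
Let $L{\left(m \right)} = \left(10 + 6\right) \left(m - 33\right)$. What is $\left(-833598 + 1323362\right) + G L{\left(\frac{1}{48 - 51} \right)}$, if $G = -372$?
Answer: $688164$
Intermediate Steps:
$L{\left(m \right)} = -528 + 16 m$ ($L{\left(m \right)} = 16 \left(-33 + m\right) = -528 + 16 m$)
$\left(-833598 + 1323362\right) + G L{\left(\frac{1}{48 - 51} \right)} = \left(-833598 + 1323362\right) - 372 \left(-528 + \frac{16}{48 - 51}\right) = 489764 - 372 \left(-528 + \frac{16}{-3}\right) = 489764 - 372 \left(-528 + 16 \left(- \frac{1}{3}\right)\right) = 489764 - 372 \left(-528 - \frac{16}{3}\right) = 489764 - -198400 = 489764 + 198400 = 688164$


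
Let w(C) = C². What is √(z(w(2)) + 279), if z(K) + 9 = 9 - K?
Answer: 5*√11 ≈ 16.583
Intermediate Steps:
z(K) = -K (z(K) = -9 + (9 - K) = -K)
√(z(w(2)) + 279) = √(-1*2² + 279) = √(-1*4 + 279) = √(-4 + 279) = √275 = 5*√11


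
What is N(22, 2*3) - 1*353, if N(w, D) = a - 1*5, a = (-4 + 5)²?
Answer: -357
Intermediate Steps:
a = 1 (a = 1² = 1)
N(w, D) = -4 (N(w, D) = 1 - 1*5 = 1 - 5 = -4)
N(22, 2*3) - 1*353 = -4 - 1*353 = -4 - 353 = -357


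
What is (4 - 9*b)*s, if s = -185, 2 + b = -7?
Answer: -15725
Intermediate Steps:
b = -9 (b = -2 - 7 = -9)
(4 - 9*b)*s = (4 - 9*(-9))*(-185) = (4 + 81)*(-185) = 85*(-185) = -15725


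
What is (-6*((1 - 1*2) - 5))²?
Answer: 1296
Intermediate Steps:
(-6*((1 - 1*2) - 5))² = (-6*((1 - 2) - 5))² = (-6*(-1 - 5))² = (-6*(-6))² = 36² = 1296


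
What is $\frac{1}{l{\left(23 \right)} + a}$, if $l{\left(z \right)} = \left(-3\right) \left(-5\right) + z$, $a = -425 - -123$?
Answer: $- \frac{1}{264} \approx -0.0037879$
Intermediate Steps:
$a = -302$ ($a = -425 + 123 = -302$)
$l{\left(z \right)} = 15 + z$
$\frac{1}{l{\left(23 \right)} + a} = \frac{1}{\left(15 + 23\right) - 302} = \frac{1}{38 - 302} = \frac{1}{-264} = - \frac{1}{264}$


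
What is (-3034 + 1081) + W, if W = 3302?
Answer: 1349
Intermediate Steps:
(-3034 + 1081) + W = (-3034 + 1081) + 3302 = -1953 + 3302 = 1349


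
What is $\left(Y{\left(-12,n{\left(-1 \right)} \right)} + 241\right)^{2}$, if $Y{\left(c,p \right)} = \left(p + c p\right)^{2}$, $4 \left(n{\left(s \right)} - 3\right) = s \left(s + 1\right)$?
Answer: $1768900$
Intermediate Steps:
$n{\left(s \right)} = 3 + \frac{s \left(1 + s\right)}{4}$ ($n{\left(s \right)} = 3 + \frac{s \left(s + 1\right)}{4} = 3 + \frac{s \left(1 + s\right)}{4}$)
$\left(Y{\left(-12,n{\left(-1 \right)} \right)} + 241\right)^{2} = \left(\left(3 + \frac{1}{4} \left(-1\right) + \frac{\left(-1\right)^{2}}{4}\right)^{2} \left(1 - 12\right)^{2} + 241\right)^{2} = \left(\left(3 - \frac{1}{4} + \frac{1}{4} \cdot 1\right)^{2} \left(-11\right)^{2} + 241\right)^{2} = \left(\left(3 - \frac{1}{4} + \frac{1}{4}\right)^{2} \cdot 121 + 241\right)^{2} = \left(3^{2} \cdot 121 + 241\right)^{2} = \left(9 \cdot 121 + 241\right)^{2} = \left(1089 + 241\right)^{2} = 1330^{2} = 1768900$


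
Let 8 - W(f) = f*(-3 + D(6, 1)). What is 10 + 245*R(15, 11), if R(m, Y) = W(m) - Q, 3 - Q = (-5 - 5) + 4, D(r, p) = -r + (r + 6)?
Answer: -11260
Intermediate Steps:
D(r, p) = 6 (D(r, p) = -r + (6 + r) = 6)
W(f) = 8 - 3*f (W(f) = 8 - f*(-3 + 6) = 8 - f*3 = 8 - 3*f)
Q = 9 (Q = 3 - ((-5 - 5) + 4) = 3 - (-10 + 4) = 3 - 1*(-6) = 3 + 6 = 9)
R(m, Y) = -1 - 3*m (R(m, Y) = (8 - 3*m) - 1*9 = (8 - 3*m) - 9 = -1 - 3*m)
10 + 245*R(15, 11) = 10 + 245*(-1 - 3*15) = 10 + 245*(-1 - 45) = 10 + 245*(-46) = 10 - 11270 = -11260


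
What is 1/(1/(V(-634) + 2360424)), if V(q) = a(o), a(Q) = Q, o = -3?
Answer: 2360421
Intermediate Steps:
V(q) = -3
1/(1/(V(-634) + 2360424)) = 1/(1/(-3 + 2360424)) = 1/(1/2360421) = 2360421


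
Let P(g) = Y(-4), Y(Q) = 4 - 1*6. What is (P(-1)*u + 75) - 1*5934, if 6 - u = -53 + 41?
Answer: -5895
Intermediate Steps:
Y(Q) = -2 (Y(Q) = 4 - 6 = -2)
u = 18 (u = 6 - (-53 + 41) = 6 - 1*(-12) = 6 + 12 = 18)
P(g) = -2
(P(-1)*u + 75) - 1*5934 = (-2*18 + 75) - 1*5934 = (-36 + 75) - 5934 = 39 - 5934 = -5895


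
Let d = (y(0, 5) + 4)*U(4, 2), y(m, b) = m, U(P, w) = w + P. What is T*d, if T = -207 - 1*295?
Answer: -12048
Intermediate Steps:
U(P, w) = P + w
d = 24 (d = (0 + 4)*(4 + 2) = 4*6 = 24)
T = -502 (T = -207 - 295 = -502)
T*d = -502*24 = -12048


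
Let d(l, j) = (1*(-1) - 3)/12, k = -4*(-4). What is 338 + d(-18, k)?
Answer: 1013/3 ≈ 337.67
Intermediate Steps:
k = 16
d(l, j) = -1/3 (d(l, j) = (-1 - 3)*(1/12) = -4*1/12 = -1/3)
338 + d(-18, k) = 338 - 1/3 = 1013/3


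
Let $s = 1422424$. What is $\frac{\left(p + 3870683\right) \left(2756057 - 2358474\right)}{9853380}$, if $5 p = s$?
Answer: $\frac{8260120397137}{49266900} \approx 1.6766 \cdot 10^{5}$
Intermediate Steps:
$p = \frac{1422424}{5}$ ($p = \frac{1}{5} \cdot 1422424 = \frac{1422424}{5} \approx 2.8449 \cdot 10^{5}$)
$\frac{\left(p + 3870683\right) \left(2756057 - 2358474\right)}{9853380} = \frac{\left(\frac{1422424}{5} + 3870683\right) \left(2756057 - 2358474\right)}{9853380} = \frac{20775839}{5} \cdot 397583 \cdot \frac{1}{9853380} = \frac{8260120397137}{5} \cdot \frac{1}{9853380} = \frac{8260120397137}{49266900}$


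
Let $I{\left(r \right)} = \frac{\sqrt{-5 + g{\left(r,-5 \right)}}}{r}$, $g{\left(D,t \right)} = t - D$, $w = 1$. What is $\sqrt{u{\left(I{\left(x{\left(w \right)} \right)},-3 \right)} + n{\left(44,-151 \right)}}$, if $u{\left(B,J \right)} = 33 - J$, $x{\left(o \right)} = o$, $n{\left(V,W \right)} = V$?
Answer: $4 \sqrt{5} \approx 8.9443$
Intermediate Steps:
$I{\left(r \right)} = \frac{\sqrt{-10 - r}}{r}$ ($I{\left(r \right)} = \frac{\sqrt{-5 - \left(5 + r\right)}}{r} = \frac{\sqrt{-10 - r}}{r}$)
$\sqrt{u{\left(I{\left(x{\left(w \right)} \right)},-3 \right)} + n{\left(44,-151 \right)}} = \sqrt{\left(33 - -3\right) + 44} = \sqrt{\left(33 + 3\right) + 44} = \sqrt{36 + 44} = \sqrt{80} = 4 \sqrt{5}$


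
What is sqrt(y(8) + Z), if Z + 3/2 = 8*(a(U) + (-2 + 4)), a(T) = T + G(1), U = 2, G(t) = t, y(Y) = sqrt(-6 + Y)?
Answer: sqrt(154 + 4*sqrt(2))/2 ≈ 6.3178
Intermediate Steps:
a(T) = 1 + T (a(T) = T + 1 = 1 + T)
Z = 77/2 (Z = -3/2 + 8*((1 + 2) + (-2 + 4)) = -3/2 + 8*(3 + 2) = -3/2 + 8*5 = -3/2 + 40 = 77/2 ≈ 38.500)
sqrt(y(8) + Z) = sqrt(sqrt(-6 + 8) + 77/2) = sqrt(sqrt(2) + 77/2) = sqrt(77/2 + sqrt(2))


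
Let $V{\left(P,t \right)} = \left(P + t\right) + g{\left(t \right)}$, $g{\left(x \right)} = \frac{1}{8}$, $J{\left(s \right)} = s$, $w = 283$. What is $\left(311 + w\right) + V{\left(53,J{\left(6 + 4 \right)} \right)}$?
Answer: $\frac{5257}{8} \approx 657.13$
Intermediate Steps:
$g{\left(x \right)} = \frac{1}{8}$
$V{\left(P,t \right)} = \frac{1}{8} + P + t$ ($V{\left(P,t \right)} = \left(P + t\right) + \frac{1}{8} = \frac{1}{8} + P + t$)
$\left(311 + w\right) + V{\left(53,J{\left(6 + 4 \right)} \right)} = \left(311 + 283\right) + \left(\frac{1}{8} + 53 + \left(6 + 4\right)\right) = 594 + \left(\frac{1}{8} + 53 + 10\right) = 594 + \frac{505}{8} = \frac{5257}{8}$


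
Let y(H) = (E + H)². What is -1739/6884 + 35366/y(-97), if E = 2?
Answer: 227765069/62128100 ≈ 3.6661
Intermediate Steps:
y(H) = (2 + H)²
-1739/6884 + 35366/y(-97) = -1739/6884 + 35366/((2 - 97)²) = -1739*1/6884 + 35366/((-95)²) = -1739/6884 + 35366/9025 = 227765069/62128100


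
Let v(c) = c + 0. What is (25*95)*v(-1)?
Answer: -2375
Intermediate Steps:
v(c) = c
(25*95)*v(-1) = (25*95)*(-1) = 2375*(-1) = -2375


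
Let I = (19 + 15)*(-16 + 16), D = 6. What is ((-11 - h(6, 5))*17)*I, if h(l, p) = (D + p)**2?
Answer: 0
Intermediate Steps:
h(l, p) = (6 + p)**2
I = 0 (I = 34*0 = 0)
((-11 - h(6, 5))*17)*I = ((-11 - (6 + 5)**2)*17)*0 = ((-11 - 1*11**2)*17)*0 = ((-11 - 1*121)*17)*0 = ((-11 - 121)*17)*0 = -132*17*0 = -2244*0 = 0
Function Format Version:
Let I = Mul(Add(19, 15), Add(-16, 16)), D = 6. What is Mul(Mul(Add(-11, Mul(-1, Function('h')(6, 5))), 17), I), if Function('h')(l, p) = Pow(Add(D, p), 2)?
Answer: 0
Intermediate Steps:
Function('h')(l, p) = Pow(Add(6, p), 2)
I = 0 (I = Mul(34, 0) = 0)
Mul(Mul(Add(-11, Mul(-1, Function('h')(6, 5))), 17), I) = Mul(Mul(Add(-11, Mul(-1, Pow(Add(6, 5), 2))), 17), 0) = Mul(Mul(Add(-11, Mul(-1, Pow(11, 2))), 17), 0) = Mul(Mul(Add(-11, Mul(-1, 121)), 17), 0) = Mul(Mul(Add(-11, -121), 17), 0) = Mul(Mul(-132, 17), 0) = Mul(-2244, 0) = 0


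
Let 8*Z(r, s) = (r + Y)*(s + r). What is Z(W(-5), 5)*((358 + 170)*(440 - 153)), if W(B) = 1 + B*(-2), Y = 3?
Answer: 4243008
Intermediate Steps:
W(B) = 1 - 2*B
Z(r, s) = (3 + r)*(r + s)/8 (Z(r, s) = ((r + 3)*(s + r))/8 = ((3 + r)*(r + s))/8 = (3 + r)*(r + s)/8)
Z(W(-5), 5)*((358 + 170)*(440 - 153)) = ((1 - 2*(-5))²/8 + 3*(1 - 2*(-5))/8 + (3/8)*5 + (⅛)*(1 - 2*(-5))*5)*((358 + 170)*(440 - 153)) = ((1 + 10)²/8 + 3*(1 + 10)/8 + 15/8 + (⅛)*(1 + 10)*5)*(528*287) = ((⅛)*11² + (3/8)*11 + 15/8 + (⅛)*11*5)*151536 = ((⅛)*121 + 33/8 + 15/8 + 55/8)*151536 = (121/8 + 33/8 + 15/8 + 55/8)*151536 = 28*151536 = 4243008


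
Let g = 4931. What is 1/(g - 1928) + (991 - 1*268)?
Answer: 2171170/3003 ≈ 723.00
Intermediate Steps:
1/(g - 1928) + (991 - 1*268) = 1/(4931 - 1928) + (991 - 1*268) = 1/3003 + (991 - 268) = 1/3003 + 723 = 2171170/3003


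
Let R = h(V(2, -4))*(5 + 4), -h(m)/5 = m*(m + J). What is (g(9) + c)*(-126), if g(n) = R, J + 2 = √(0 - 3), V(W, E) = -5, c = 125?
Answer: 182700 - 28350*I*√3 ≈ 1.827e+5 - 49104.0*I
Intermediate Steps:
J = -2 + I*√3 (J = -2 + √(0 - 3) = -2 + √(-3) = -2 + I*√3 ≈ -2.0 + 1.732*I)
h(m) = -5*m*(-2 + m + I*√3) (h(m) = -5*m*(m + (-2 + I*√3)) = -5*m*(-2 + m + I*√3))
R = -1575 + 225*I*√3 (R = (5*(-5)*(2 - 1*(-5) - I*√3))*(5 + 4) = (5*(-5)*(2 + 5 - I*√3))*9 = (5*(-5)*(7 - I*√3))*9 = (-175 + 25*I*√3)*9 = -1575 + 225*I*√3 ≈ -1575.0 + 389.71*I)
g(n) = -1575 + 225*I*√3
(g(9) + c)*(-126) = ((-1575 + 225*I*√3) + 125)*(-126) = (-1450 + 225*I*√3)*(-126) = 182700 - 28350*I*√3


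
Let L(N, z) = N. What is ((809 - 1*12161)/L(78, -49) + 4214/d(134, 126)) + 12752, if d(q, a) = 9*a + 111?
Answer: 204090362/16185 ≈ 12610.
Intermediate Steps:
d(q, a) = 111 + 9*a
((809 - 1*12161)/L(78, -49) + 4214/d(134, 126)) + 12752 = ((809 - 1*12161)/78 + 4214/(111 + 9*126)) + 12752 = ((809 - 12161)*(1/78) + 4214/(111 + 1134)) + 12752 = (-11352*1/78 + 4214/1245) + 12752 = (-1892/13 + 4214*(1/1245)) + 12752 = (-1892/13 + 4214/1245) + 12752 = -2300758/16185 + 12752 = 204090362/16185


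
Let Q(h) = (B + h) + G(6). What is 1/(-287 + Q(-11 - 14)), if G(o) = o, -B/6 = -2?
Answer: -1/294 ≈ -0.0034014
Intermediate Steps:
B = 12 (B = -6*(-2) = 12)
Q(h) = 18 + h (Q(h) = (12 + h) + 6 = 18 + h)
1/(-287 + Q(-11 - 14)) = 1/(-287 + (18 + (-11 - 14))) = 1/(-287 + (18 - 25)) = 1/(-287 - 7) = 1/(-294) = -1/294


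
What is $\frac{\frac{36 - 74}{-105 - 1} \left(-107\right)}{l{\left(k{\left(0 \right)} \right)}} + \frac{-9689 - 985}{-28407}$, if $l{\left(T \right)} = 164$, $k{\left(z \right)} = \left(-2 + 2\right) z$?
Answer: $\frac{11675659}{82304548} \approx 0.14186$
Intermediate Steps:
$k{\left(z \right)} = 0$ ($k{\left(z \right)} = 0 z = 0$)
$\frac{\frac{36 - 74}{-105 - 1} \left(-107\right)}{l{\left(k{\left(0 \right)} \right)}} + \frac{-9689 - 985}{-28407} = \frac{\frac{36 - 74}{-105 - 1} \left(-107\right)}{164} + \frac{-9689 - 985}{-28407} = - \frac{38}{-106} \left(-107\right) \frac{1}{164} - - \frac{3558}{9469} = \left(-38\right) \left(- \frac{1}{106}\right) \left(-107\right) \frac{1}{164} + \frac{3558}{9469} = \frac{19}{53} \left(-107\right) \frac{1}{164} + \frac{3558}{9469} = \left(- \frac{2033}{53}\right) \frac{1}{164} + \frac{3558}{9469} = - \frac{2033}{8692} + \frac{3558}{9469} = \frac{11675659}{82304548}$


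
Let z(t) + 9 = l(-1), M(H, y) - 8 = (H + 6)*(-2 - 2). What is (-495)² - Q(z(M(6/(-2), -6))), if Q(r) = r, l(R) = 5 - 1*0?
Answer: 245029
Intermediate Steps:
l(R) = 5 (l(R) = 5 + 0 = 5)
M(H, y) = -16 - 4*H (M(H, y) = 8 + (H + 6)*(-2 - 2) = 8 + (6 + H)*(-4) = 8 + (-24 - 4*H) = -16 - 4*H)
z(t) = -4 (z(t) = -9 + 5 = -4)
(-495)² - Q(z(M(6/(-2), -6))) = (-495)² - 1*(-4) = 245025 + 4 = 245029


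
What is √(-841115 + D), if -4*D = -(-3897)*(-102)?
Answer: I*√2966966/2 ≈ 861.24*I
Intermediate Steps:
D = 198747/2 (D = -(-1)*(-3897*(-102))/4 = -(-1)*397494/4 = -¼*(-397494) = 198747/2 ≈ 99374.)
√(-841115 + D) = √(-841115 + 198747/2) = √(-1483483/2) = I*√2966966/2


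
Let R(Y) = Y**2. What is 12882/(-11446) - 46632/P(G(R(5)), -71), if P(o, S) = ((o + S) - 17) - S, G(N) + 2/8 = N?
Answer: -1067699415/177413 ≈ -6018.2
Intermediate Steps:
G(N) = -1/4 + N
P(o, S) = -17 + o (P(o, S) = ((S + o) - 17) - S = (-17 + S + o) - S = -17 + o)
12882/(-11446) - 46632/P(G(R(5)), -71) = 12882/(-11446) - 46632/(-17 + (-1/4 + 5**2)) = 12882*(-1/11446) - 46632/(-17 + (-1/4 + 25)) = -6441/5723 - 46632/(-17 + 99/4) = -6441/5723 - 46632/31/4 = -6441/5723 - 46632*4/31 = -6441/5723 - 186528/31 = -1067699415/177413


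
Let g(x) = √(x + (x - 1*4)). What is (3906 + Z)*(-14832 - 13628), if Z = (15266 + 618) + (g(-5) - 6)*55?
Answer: -553831600 - 1565300*I*√14 ≈ -5.5383e+8 - 5.8568e+6*I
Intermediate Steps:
g(x) = √(-4 + 2*x) (g(x) = √(x + (x - 4)) = √(x + (-4 + x)) = √(-4 + 2*x))
Z = 15554 + 55*I*√14 (Z = (15266 + 618) + (√(-4 + 2*(-5)) - 6)*55 = 15884 + (√(-4 - 10) - 6)*55 = 15884 + (√(-14) - 6)*55 = 15884 + (I*√14 - 6)*55 = 15884 + (-6 + I*√14)*55 = 15884 + (-330 + 55*I*√14) = 15554 + 55*I*√14 ≈ 15554.0 + 205.79*I)
(3906 + Z)*(-14832 - 13628) = (3906 + (15554 + 55*I*√14))*(-14832 - 13628) = (19460 + 55*I*√14)*(-28460) = -553831600 - 1565300*I*√14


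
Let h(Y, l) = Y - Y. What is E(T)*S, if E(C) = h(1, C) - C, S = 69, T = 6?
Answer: -414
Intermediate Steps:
h(Y, l) = 0
E(C) = -C (E(C) = 0 - C = -C)
E(T)*S = -1*6*69 = -6*69 = -414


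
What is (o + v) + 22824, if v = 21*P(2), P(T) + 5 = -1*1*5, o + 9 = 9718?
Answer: 32323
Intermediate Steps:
o = 9709 (o = -9 + 9718 = 9709)
P(T) = -10 (P(T) = -5 - 1*1*5 = -5 - 1*5 = -5 - 5 = -10)
v = -210 (v = 21*(-10) = -210)
(o + v) + 22824 = (9709 - 210) + 22824 = 9499 + 22824 = 32323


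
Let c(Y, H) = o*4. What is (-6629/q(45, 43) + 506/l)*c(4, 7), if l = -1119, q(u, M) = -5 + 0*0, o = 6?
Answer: 59322568/1865 ≈ 31808.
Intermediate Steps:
q(u, M) = -5 (q(u, M) = -5 + 0 = -5)
c(Y, H) = 24 (c(Y, H) = 6*4 = 24)
(-6629/q(45, 43) + 506/l)*c(4, 7) = (-6629/(-5) + 506/(-1119))*24 = (-6629*(-1/5) + 506*(-1/1119))*24 = (6629/5 - 506/1119)*24 = (7415321/5595)*24 = 59322568/1865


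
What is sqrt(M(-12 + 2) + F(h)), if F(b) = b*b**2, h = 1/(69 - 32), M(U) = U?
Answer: 3*I*sqrt(2082397)/1369 ≈ 3.1623*I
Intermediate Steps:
h = 1/37 ≈ 0.027027
F(b) = b**3
sqrt(M(-12 + 2) + F(h)) = sqrt((-12 + 2) + (1/37)**3) = sqrt(-10 + 1/50653) = sqrt(-506529/50653) = 3*I*sqrt(2082397)/1369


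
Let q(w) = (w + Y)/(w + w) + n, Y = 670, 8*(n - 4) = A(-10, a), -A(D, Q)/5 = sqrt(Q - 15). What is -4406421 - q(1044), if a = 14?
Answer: -4600308557/1044 + 5*I/8 ≈ -4.4064e+6 + 0.625*I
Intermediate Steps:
A(D, Q) = -5*sqrt(-15 + Q) (A(D, Q) = -5*sqrt(Q - 15) = -5*sqrt(-15 + Q))
n = 4 - 5*I/8 (n = 4 + (-5*sqrt(-15 + 14))/8 = 4 + (-5*I)/8 = 4 - 5*I/8 ≈ 4.0 - 0.625*I)
q(w) = 4 - 5*I/8 + (670 + w)/(2*w) (q(w) = (w + 670)/(w + w) + (4 - 5*I/8) = (670 + w)/((2*w)) + (4 - 5*I/8) = (670 + w)*(1/(2*w)) + (4 - 5*I/8) = (670 + w)/(2*w) + (4 - 5*I/8) = 4 - 5*I/8 + (670 + w)/(2*w))
-4406421 - q(1044) = -4406421 - (2680 + 1044*(36 - 5*I))/(8*1044) = -4406421 - (2680 + (37584 - 5220*I))/(8*1044) = -4406421 - (40264 - 5220*I)/(8*1044) = -4406421 - (5033/1044 - 5*I/8) = -4406421 + (-5033/1044 + 5*I/8) = -4600308557/1044 + 5*I/8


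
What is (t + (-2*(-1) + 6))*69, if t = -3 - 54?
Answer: -3381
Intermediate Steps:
t = -57
(t + (-2*(-1) + 6))*69 = (-57 + (-2*(-1) + 6))*69 = (-57 + (2 + 6))*69 = (-57 + 8)*69 = -49*69 = -3381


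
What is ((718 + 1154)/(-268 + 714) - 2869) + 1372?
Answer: -332895/223 ≈ -1492.8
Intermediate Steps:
((718 + 1154)/(-268 + 714) - 2869) + 1372 = (1872/446 - 2869) + 1372 = (1872*(1/446) - 2869) + 1372 = (936/223 - 2869) + 1372 = -638851/223 + 1372 = -332895/223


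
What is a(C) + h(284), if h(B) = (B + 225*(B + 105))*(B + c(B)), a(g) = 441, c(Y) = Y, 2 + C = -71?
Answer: 49875953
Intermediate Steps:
C = -73 (C = -2 - 71 = -73)
h(B) = 2*B*(23625 + 226*B) (h(B) = (B + 225*(B + 105))*(B + B) = (B + 225*(105 + B))*(2*B) = (B + (23625 + 225*B))*(2*B) = (23625 + 226*B)*(2*B) = 2*B*(23625 + 226*B))
a(C) + h(284) = 441 + 2*284*(23625 + 226*284) = 441 + 2*284*(23625 + 64184) = 441 + 2*284*87809 = 441 + 49875512 = 49875953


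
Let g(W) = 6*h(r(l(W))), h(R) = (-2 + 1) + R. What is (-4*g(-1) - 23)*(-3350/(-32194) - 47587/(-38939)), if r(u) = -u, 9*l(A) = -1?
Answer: -180702340/81756663 ≈ -2.2102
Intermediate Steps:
l(A) = -⅑ (l(A) = (⅑)*(-1) = -⅑)
h(R) = -1 + R
g(W) = -16/3 (g(W) = 6*(-1 - 1*(-⅑)) = 6*(-1 + ⅑) = 6*(-8/9) = -16/3)
(-4*g(-1) - 23)*(-3350/(-32194) - 47587/(-38939)) = (-4*(-16/3) - 23)*(-3350/(-32194) - 47587/(-38939)) = (64/3 - 23)*(-3350*(-1/32194) - 47587*(-1/38939)) = -5*(1675/16097 + 2069/1693)/3 = -5/3*36140468/27252221 = -180702340/81756663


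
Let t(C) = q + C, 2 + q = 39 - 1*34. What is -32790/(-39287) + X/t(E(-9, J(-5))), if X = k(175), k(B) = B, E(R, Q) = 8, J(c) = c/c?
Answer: 7235915/432157 ≈ 16.744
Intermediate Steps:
J(c) = 1
q = 3 (q = -2 + (39 - 1*34) = -2 + (39 - 34) = -2 + 5 = 3)
t(C) = 3 + C
X = 175
-32790/(-39287) + X/t(E(-9, J(-5))) = -32790/(-39287) + 175/(3 + 8) = -32790*(-1/39287) + 175/11 = 32790/39287 + 175*(1/11) = 32790/39287 + 175/11 = 7235915/432157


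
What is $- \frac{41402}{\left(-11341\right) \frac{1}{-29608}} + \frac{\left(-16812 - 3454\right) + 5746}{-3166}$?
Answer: $- \frac{1940407212868}{17952803} \approx -1.0808 \cdot 10^{5}$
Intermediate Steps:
$- \frac{41402}{\left(-11341\right) \frac{1}{-29608}} + \frac{\left(-16812 - 3454\right) + 5746}{-3166} = - \frac{41402}{\left(-11341\right) \left(- \frac{1}{29608}\right)} + \left(-20266 + 5746\right) \left(- \frac{1}{3166}\right) = - \frac{41402}{\frac{11341}{29608}} - - \frac{7260}{1583} = \left(-41402\right) \frac{29608}{11341} + \frac{7260}{1583} = - \frac{1225830416}{11341} + \frac{7260}{1583} = - \frac{1940407212868}{17952803}$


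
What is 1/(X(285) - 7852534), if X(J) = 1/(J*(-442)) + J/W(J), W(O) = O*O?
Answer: -41990/329727902513 ≈ -1.2735e-7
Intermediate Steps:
W(O) = O²
X(J) = 441/(442*J) (X(J) = 1/(J*(-442)) + J/(J²) = -1/442/J + J/J² = -1/(442*J) + 1/J = 441/(442*J))
1/(X(285) - 7852534) = 1/((441/442)/285 - 7852534) = 1/((441/442)*(1/285) - 7852534) = 1/(147/41990 - 7852534) = 1/(-329727902513/41990) = -41990/329727902513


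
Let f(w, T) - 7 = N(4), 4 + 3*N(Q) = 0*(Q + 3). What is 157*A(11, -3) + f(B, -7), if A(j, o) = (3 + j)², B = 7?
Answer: 92333/3 ≈ 30778.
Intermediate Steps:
N(Q) = -4/3 (N(Q) = -4/3 + (0*(Q + 3))/3 = -4/3 + (0*(3 + Q))/3 = -4/3 + (⅓)*0 = -4/3 + 0 = -4/3)
f(w, T) = 17/3 (f(w, T) = 7 - 4/3 = 17/3)
157*A(11, -3) + f(B, -7) = 157*(3 + 11)² + 17/3 = 157*14² + 17/3 = 157*196 + 17/3 = 30772 + 17/3 = 92333/3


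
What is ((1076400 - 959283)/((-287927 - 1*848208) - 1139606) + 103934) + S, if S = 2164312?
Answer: 397072331013/175057 ≈ 2.2682e+6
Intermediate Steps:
((1076400 - 959283)/((-287927 - 1*848208) - 1139606) + 103934) + S = ((1076400 - 959283)/((-287927 - 1*848208) - 1139606) + 103934) + 2164312 = (117117/((-287927 - 848208) - 1139606) + 103934) + 2164312 = (117117/(-1136135 - 1139606) + 103934) + 2164312 = (117117/(-2275741) + 103934) + 2164312 = (117117*(-1/2275741) + 103934) + 2164312 = (-9009/175057 + 103934) + 2164312 = 18194365229/175057 + 2164312 = 397072331013/175057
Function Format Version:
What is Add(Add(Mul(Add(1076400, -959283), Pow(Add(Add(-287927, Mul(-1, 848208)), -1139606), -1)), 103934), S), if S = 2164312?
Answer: Rational(397072331013, 175057) ≈ 2.2682e+6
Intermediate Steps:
Add(Add(Mul(Add(1076400, -959283), Pow(Add(Add(-287927, Mul(-1, 848208)), -1139606), -1)), 103934), S) = Add(Add(Mul(Add(1076400, -959283), Pow(Add(Add(-287927, Mul(-1, 848208)), -1139606), -1)), 103934), 2164312) = Add(Add(Mul(117117, Pow(Add(Add(-287927, -848208), -1139606), -1)), 103934), 2164312) = Add(Add(Mul(117117, Pow(Add(-1136135, -1139606), -1)), 103934), 2164312) = Add(Add(Mul(117117, Pow(-2275741, -1)), 103934), 2164312) = Add(Add(Mul(117117, Rational(-1, 2275741)), 103934), 2164312) = Add(Add(Rational(-9009, 175057), 103934), 2164312) = Add(Rational(18194365229, 175057), 2164312) = Rational(397072331013, 175057)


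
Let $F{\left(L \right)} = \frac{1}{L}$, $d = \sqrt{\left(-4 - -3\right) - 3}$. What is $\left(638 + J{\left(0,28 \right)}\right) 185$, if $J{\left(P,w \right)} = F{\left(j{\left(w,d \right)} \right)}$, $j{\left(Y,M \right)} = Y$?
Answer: $\frac{3305025}{28} \approx 1.1804 \cdot 10^{5}$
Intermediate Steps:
$d = 2 i$ ($d = \sqrt{\left(-4 + 3\right) - 3} = \sqrt{-1 - 3} = \sqrt{-4} = 2 i \approx 2.0 i$)
$J{\left(P,w \right)} = \frac{1}{w}$
$\left(638 + J{\left(0,28 \right)}\right) 185 = \left(638 + \frac{1}{28}\right) 185 = \frac{17865}{28} \cdot 185 = \frac{3305025}{28}$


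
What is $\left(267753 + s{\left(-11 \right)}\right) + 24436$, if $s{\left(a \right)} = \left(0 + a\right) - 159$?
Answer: $292019$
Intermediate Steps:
$s{\left(a \right)} = -159 + a$ ($s{\left(a \right)} = a - 159 = -159 + a$)
$\left(267753 + s{\left(-11 \right)}\right) + 24436 = \left(267753 - 170\right) + 24436 = 267583 + 24436 = 292019$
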